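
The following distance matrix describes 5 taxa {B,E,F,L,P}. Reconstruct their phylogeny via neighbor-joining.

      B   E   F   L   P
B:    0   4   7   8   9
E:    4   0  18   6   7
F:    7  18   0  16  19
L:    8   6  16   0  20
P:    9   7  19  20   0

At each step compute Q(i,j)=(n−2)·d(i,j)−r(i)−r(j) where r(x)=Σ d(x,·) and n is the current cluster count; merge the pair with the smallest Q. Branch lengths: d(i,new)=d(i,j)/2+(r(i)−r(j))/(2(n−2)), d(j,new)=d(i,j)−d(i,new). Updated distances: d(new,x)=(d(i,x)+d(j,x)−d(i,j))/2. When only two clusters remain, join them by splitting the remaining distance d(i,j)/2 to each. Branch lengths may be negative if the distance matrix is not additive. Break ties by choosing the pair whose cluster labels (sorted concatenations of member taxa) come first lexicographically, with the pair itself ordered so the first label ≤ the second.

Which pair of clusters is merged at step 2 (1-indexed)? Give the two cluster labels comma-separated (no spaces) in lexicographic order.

B,F

1. join E+P (d=7, Q=-69) ⇒ EP; edges |E|=1/6, |P|=41/6
  updated: d(B,EP)=3, d(EP,F)=15, d(EP,L)=19/2
2. join B+F (d=7, Q=-42) ⇒ BF; edges |B|=-3/2, |F|=17/2
  updated: d(BF,EP)=11/2, d(BF,L)=17/2
3. join BF+EP (d=11/2, Q=-47/2) ⇒ BEFP; edges |BF|=9/4, |EP|=13/4
  updated: d(BEFP,L)=25/4
4. join BEFP+L (d=25/4) ⇒ BEFLP; edges |BEFP|=25/8, |L|=25/8
final tree: (((B:-3/2,F:17/2):9/4,(E:1/6,P:41/6):13/4):25/8,L:25/8)
total length: 103/4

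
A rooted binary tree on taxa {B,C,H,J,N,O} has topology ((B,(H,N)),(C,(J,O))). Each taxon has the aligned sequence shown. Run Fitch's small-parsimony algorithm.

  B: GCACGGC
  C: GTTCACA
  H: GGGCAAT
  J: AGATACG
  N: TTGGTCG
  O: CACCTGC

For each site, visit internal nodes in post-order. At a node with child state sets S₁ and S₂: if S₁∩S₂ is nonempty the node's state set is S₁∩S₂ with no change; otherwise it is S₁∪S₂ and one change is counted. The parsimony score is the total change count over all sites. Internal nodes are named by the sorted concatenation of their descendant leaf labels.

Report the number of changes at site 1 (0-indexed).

[col 0] HN: children H:{G}, N:{T} ∪→ {G,T}; cost 1
[col 0] BHN: children B:{G}, HN:{G,T} ∩→ {G}; cost 0
[col 0] JO: children J:{A}, O:{C} ∪→ {A,C}; cost 1
[col 0] CJO: children C:{G}, JO:{A,C} ∪→ {A,C,G}; cost 1
[col 0] BCHJNO: children BHN:{G}, CJO:{A,C,G} ∩→ {G}; cost 0
[col 1] HN: children H:{G}, N:{T} ∪→ {G,T}; cost 1
[col 1] BHN: children B:{C}, HN:{G,T} ∪→ {C,G,T}; cost 1
[col 1] JO: children J:{G}, O:{A} ∪→ {A,G}; cost 1
[col 1] CJO: children C:{T}, JO:{A,G} ∪→ {A,G,T}; cost 1
[col 1] BCHJNO: children BHN:{C,G,T}, CJO:{A,G,T} ∩→ {G,T}; cost 0
[col 2] HN: children H:{G}, N:{G} ∩→ {G}; cost 0
[col 2] BHN: children B:{A}, HN:{G} ∪→ {A,G}; cost 1
[col 2] JO: children J:{A}, O:{C} ∪→ {A,C}; cost 1
[col 2] CJO: children C:{T}, JO:{A,C} ∪→ {A,C,T}; cost 1
[col 2] BCHJNO: children BHN:{A,G}, CJO:{A,C,T} ∩→ {A}; cost 0
[col 3] HN: children H:{C}, N:{G} ∪→ {C,G}; cost 1
[col 3] BHN: children B:{C}, HN:{C,G} ∩→ {C}; cost 0
[col 3] JO: children J:{T}, O:{C} ∪→ {C,T}; cost 1
[col 3] CJO: children C:{C}, JO:{C,T} ∩→ {C}; cost 0
[col 3] BCHJNO: children BHN:{C}, CJO:{C} ∩→ {C}; cost 0
[col 4] HN: children H:{A}, N:{T} ∪→ {A,T}; cost 1
[col 4] BHN: children B:{G}, HN:{A,T} ∪→ {A,G,T}; cost 1
[col 4] JO: children J:{A}, O:{T} ∪→ {A,T}; cost 1
[col 4] CJO: children C:{A}, JO:{A,T} ∩→ {A}; cost 0
[col 4] BCHJNO: children BHN:{A,G,T}, CJO:{A} ∩→ {A}; cost 0
[col 5] HN: children H:{A}, N:{C} ∪→ {A,C}; cost 1
[col 5] BHN: children B:{G}, HN:{A,C} ∪→ {A,C,G}; cost 1
[col 5] JO: children J:{C}, O:{G} ∪→ {C,G}; cost 1
[col 5] CJO: children C:{C}, JO:{C,G} ∩→ {C}; cost 0
[col 5] BCHJNO: children BHN:{A,C,G}, CJO:{C} ∩→ {C}; cost 0
[col 6] HN: children H:{T}, N:{G} ∪→ {G,T}; cost 1
[col 6] BHN: children B:{C}, HN:{G,T} ∪→ {C,G,T}; cost 1
[col 6] JO: children J:{G}, O:{C} ∪→ {C,G}; cost 1
[col 6] CJO: children C:{A}, JO:{C,G} ∪→ {A,C,G}; cost 1
[col 6] BCHJNO: children BHN:{C,G,T}, CJO:{A,C,G} ∩→ {C,G}; cost 0
per-site changes: [3, 4, 3, 2, 3, 3, 4]; total = 22

4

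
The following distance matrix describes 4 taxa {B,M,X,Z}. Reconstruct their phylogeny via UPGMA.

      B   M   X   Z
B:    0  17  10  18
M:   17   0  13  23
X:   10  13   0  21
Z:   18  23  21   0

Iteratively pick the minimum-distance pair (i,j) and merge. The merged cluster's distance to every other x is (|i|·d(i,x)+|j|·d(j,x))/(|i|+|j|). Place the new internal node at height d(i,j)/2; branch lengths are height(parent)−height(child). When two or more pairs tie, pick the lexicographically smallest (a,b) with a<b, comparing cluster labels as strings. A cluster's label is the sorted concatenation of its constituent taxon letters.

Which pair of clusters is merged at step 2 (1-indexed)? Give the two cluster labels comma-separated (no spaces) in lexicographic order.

1. join B+X (d=10) ⇒ BX; edges |B|=5, |X|=5
  updated: d(BX,M)=15, d(BX,Z)=39/2
2. join BX+M (d=15) ⇒ BMX; edges |BX|=5/2, |M|=15/2
  updated: d(BMX,Z)=62/3
3. join BMX+Z (d=62/3) ⇒ BMXZ; edges |BMX|=17/6, |Z|=31/3
final tree: (((B:5,X:5):5/2,M:15/2):17/6,Z:31/3)
total length: 199/6

BX,M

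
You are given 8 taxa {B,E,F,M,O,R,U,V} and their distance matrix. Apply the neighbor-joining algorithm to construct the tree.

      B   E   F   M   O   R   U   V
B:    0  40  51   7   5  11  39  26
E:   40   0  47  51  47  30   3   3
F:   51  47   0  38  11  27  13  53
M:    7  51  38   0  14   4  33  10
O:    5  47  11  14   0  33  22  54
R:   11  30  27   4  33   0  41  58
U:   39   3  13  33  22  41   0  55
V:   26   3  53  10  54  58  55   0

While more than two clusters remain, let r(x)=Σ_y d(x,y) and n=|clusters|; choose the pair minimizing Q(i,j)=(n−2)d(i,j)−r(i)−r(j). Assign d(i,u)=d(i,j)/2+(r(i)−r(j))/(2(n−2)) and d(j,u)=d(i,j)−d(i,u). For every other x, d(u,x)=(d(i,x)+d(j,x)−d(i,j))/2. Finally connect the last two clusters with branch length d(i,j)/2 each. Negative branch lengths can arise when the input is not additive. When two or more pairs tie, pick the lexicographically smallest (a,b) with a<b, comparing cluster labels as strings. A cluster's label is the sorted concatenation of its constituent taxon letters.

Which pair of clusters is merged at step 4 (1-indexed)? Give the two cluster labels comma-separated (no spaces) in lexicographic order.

M,R

iteration 1: select E,V (d=3, Q=-462); attach at lengths (-5/3, 14/3); label the merged cluster EV
  updated: d(B,EV)=63/2, d(EV,F)=97/2, d(EV,M)=29, d(EV,O)=49, d(EV,R)=85/2, d(EV,U)=55/2
iteration 2: select F,U (d=13, Q=-299); attach at lengths (39/5, 26/5); label the merged cluster FU
  updated: d(B,FU)=77/2, d(EV,FU)=63/2, d(FU,M)=29, d(FU,O)=10, d(FU,R)=55/2
iteration 3: select FU,O (d=10, Q=-415/2); attach at lengths (131/16, 29/16); label the merged cluster FOU
  updated: d(B,FOU)=67/4, d(EV,FOU)=141/4, d(FOU,M)=33/2, d(FOU,R)=101/4
iteration 4: select M,R (d=4, Q=-509/4); attach at lengths (-19/8, 51/8); label the merged cluster MR
  updated: d(B,MR)=7, d(EV,MR)=135/4, d(FOU,MR)=151/8
iteration 5: select B,MR (d=7, Q=-807/8); attach at lengths (77/32, 147/32); label the merged cluster BMR
  updated: d(BMR,EV)=233/8, d(BMR,FOU)=229/16
iteration 6: select BMR,EV (d=233/8, Q=-1259/16); attach at lengths (131/32, 801/32); label the merged cluster BEMRV
  updated: d(BEMRV,FOU)=327/32
iteration 7: select BEMRV,FOU (d=327/32); attach at lengths (327/64, 327/64); label the merged cluster BEFMORUV
final tree: (((B:77/32,(M:-19/8,R:51/8):147/32):131/32,(E:-5/3,V:14/3):801/32):327/64,((F:39/5,U:26/5):131/16,O:29/16):327/64)
total length: 2443/32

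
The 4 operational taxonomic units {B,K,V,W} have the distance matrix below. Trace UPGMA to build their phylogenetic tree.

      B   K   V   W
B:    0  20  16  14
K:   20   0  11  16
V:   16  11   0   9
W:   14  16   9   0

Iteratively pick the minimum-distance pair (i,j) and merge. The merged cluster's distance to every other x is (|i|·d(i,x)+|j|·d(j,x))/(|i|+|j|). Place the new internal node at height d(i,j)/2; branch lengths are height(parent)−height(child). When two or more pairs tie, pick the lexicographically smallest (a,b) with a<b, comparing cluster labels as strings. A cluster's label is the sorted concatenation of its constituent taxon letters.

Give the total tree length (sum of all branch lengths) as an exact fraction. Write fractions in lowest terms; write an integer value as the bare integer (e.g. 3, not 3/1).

iteration 1: select V,W (d=9); attach at lengths (9/2, 9/2); label the merged cluster VW
  updated: d(B,VW)=15, d(K,VW)=27/2
iteration 2: select K,VW (d=27/2); attach at lengths (27/4, 9/4); label the merged cluster KVW
  updated: d(B,KVW)=50/3
iteration 3: select B,KVW (d=50/3); attach at lengths (25/3, 19/12); label the merged cluster BKVW
final tree: (B:25/3,(K:27/4,(V:9/2,W:9/2):9/4):19/12)
total length: 335/12

335/12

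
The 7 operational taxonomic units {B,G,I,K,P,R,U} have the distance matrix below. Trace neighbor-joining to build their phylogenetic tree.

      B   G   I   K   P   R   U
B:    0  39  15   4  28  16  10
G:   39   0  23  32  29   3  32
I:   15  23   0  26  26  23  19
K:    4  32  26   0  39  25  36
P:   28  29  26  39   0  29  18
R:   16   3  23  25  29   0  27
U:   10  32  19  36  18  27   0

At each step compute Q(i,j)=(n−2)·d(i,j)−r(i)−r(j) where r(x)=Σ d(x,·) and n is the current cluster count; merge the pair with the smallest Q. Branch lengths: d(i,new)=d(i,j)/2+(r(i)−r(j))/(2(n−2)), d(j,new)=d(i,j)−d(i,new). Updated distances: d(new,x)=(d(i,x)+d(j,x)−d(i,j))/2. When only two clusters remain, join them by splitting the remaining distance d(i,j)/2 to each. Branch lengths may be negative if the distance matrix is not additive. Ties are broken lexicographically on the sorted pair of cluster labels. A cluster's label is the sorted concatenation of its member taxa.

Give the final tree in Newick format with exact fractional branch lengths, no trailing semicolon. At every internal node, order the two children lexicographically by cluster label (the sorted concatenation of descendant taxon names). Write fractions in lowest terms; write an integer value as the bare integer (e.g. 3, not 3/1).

((((B:-33/8,K:65/8):175/16,I:121/16):9/16,(G:5,R:-2):211/16):89/32,(P:71/6,U:37/6):89/32)

step 1: merge (G,R) at d=3, Q=-266; branch lengths G→5, R→-2; new cluster GR
  updated: d(B,GR)=26, d(GR,I)=43/2, d(GR,K)=27, d(GR,P)=55/2, d(GR,U)=28
step 2: merge (B,K) at d=4, Q=-199; branch lengths B→-33/8, K→65/8; new cluster BK
  updated: d(BK,GR)=49/2, d(BK,I)=37/2, d(BK,P)=63/2, d(BK,U)=21
step 3: merge (P,U) at d=18, Q=-135; branch lengths P→71/6, U→37/6; new cluster PU
  updated: d(BK,PU)=69/4, d(GR,PU)=75/4, d(I,PU)=27/2
step 4: merge (BK,I) at d=37/2, Q=-307/4; branch lengths BK→175/16, I→121/16; new cluster BIK
  updated: d(BIK,GR)=55/4, d(BIK,PU)=49/8
step 5: merge (BIK,GR) at d=55/4, Q=-309/8; branch lengths BIK→9/16, GR→211/16; new cluster BGIKR
  updated: d(BGIKR,PU)=89/16
step 6: merge (BGIKR,PU) at d=89/16; branch lengths BGIKR→89/32, PU→89/32; new cluster BGIKPRU
final tree: ((((B:-33/8,K:65/8):175/16,I:121/16):9/16,(G:5,R:-2):211/16):89/32,(P:71/6,U:37/6):89/32)
total length: 1005/16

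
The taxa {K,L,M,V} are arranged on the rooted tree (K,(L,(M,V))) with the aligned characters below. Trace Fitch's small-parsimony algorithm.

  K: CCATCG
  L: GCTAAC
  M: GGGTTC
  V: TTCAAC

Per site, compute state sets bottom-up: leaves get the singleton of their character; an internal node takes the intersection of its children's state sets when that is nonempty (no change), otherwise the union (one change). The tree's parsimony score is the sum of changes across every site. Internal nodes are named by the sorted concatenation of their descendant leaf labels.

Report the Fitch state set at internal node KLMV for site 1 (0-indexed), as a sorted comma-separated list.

C

MV@0: {G} ∪ {T} = {G,T} (union, +1)
LMV@0: {G} ∩ {G,T} = {G} (intersection, +0)
KLMV@0: {C} ∪ {G} = {C,G} (union, +1)
MV@1: {G} ∪ {T} = {G,T} (union, +1)
LMV@1: {C} ∪ {G,T} = {C,G,T} (union, +1)
KLMV@1: {C} ∩ {C,G,T} = {C} (intersection, +0)
MV@2: {G} ∪ {C} = {C,G} (union, +1)
LMV@2: {T} ∪ {C,G} = {C,G,T} (union, +1)
KLMV@2: {A} ∪ {C,G,T} = {A,C,G,T} (union, +1)
MV@3: {T} ∪ {A} = {A,T} (union, +1)
LMV@3: {A} ∩ {A,T} = {A} (intersection, +0)
KLMV@3: {T} ∪ {A} = {A,T} (union, +1)
MV@4: {T} ∪ {A} = {A,T} (union, +1)
LMV@4: {A} ∩ {A,T} = {A} (intersection, +0)
KLMV@4: {C} ∪ {A} = {A,C} (union, +1)
MV@5: {C} ∩ {C} = {C} (intersection, +0)
LMV@5: {C} ∩ {C} = {C} (intersection, +0)
KLMV@5: {G} ∪ {C} = {C,G} (union, +1)
per-site changes: [2, 2, 3, 2, 2, 1]; total = 12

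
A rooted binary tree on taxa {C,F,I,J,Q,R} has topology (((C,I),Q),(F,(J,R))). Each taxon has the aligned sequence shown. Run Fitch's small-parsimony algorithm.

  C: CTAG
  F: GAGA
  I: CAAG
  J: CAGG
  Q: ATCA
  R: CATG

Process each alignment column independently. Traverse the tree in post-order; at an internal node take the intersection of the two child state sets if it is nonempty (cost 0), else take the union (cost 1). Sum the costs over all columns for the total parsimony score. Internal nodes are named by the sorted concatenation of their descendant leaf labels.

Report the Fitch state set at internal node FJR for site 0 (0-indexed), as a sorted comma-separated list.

site 0, node CI: C={C} ∩ I={C} → {C} (+0)
site 0, node CIQ: CI={C} ∪ Q={A} → {A,C} (+1)
site 0, node JR: J={C} ∩ R={C} → {C} (+0)
site 0, node FJR: F={G} ∪ JR={C} → {C,G} (+1)
site 0, node CFIJQR: CIQ={A,C} ∩ FJR={C,G} → {C} (+0)
site 1, node CI: C={T} ∪ I={A} → {A,T} (+1)
site 1, node CIQ: CI={A,T} ∩ Q={T} → {T} (+0)
site 1, node JR: J={A} ∩ R={A} → {A} (+0)
site 1, node FJR: F={A} ∩ JR={A} → {A} (+0)
site 1, node CFIJQR: CIQ={T} ∪ FJR={A} → {A,T} (+1)
site 2, node CI: C={A} ∩ I={A} → {A} (+0)
site 2, node CIQ: CI={A} ∪ Q={C} → {A,C} (+1)
site 2, node JR: J={G} ∪ R={T} → {G,T} (+1)
site 2, node FJR: F={G} ∩ JR={G,T} → {G} (+0)
site 2, node CFIJQR: CIQ={A,C} ∪ FJR={G} → {A,C,G} (+1)
site 3, node CI: C={G} ∩ I={G} → {G} (+0)
site 3, node CIQ: CI={G} ∪ Q={A} → {A,G} (+1)
site 3, node JR: J={G} ∩ R={G} → {G} (+0)
site 3, node FJR: F={A} ∪ JR={G} → {A,G} (+1)
site 3, node CFIJQR: CIQ={A,G} ∩ FJR={A,G} → {A,G} (+0)
per-site changes: [2, 2, 3, 2]; total = 9

C,G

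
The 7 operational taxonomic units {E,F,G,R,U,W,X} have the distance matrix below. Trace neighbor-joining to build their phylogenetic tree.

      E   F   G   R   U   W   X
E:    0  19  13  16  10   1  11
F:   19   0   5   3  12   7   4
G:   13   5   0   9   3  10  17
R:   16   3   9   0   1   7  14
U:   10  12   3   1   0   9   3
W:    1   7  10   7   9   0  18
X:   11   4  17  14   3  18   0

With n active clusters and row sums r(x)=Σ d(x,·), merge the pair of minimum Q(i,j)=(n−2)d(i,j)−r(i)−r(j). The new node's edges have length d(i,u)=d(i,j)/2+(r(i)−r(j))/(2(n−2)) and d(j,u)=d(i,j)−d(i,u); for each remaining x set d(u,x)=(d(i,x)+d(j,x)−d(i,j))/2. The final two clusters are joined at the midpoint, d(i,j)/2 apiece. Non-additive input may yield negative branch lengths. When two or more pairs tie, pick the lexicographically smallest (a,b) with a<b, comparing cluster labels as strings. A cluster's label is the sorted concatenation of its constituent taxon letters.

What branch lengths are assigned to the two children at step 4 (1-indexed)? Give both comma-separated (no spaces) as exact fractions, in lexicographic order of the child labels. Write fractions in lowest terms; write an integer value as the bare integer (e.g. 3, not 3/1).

step 1: merge (E,W) at d=1, Q=-117; branch lengths E→23/10, W→-13/10; new cluster EW
  updated: d(EW,F)=25/2, d(EW,G)=11, d(EW,R)=11, d(EW,U)=9, d(EW,X)=14
step 2: merge (F,X) at d=4, Q=-145/2; branch lengths F→1/16, X→63/16; new cluster FX
  updated: d(EW,FX)=45/4, d(FX,G)=9, d(FX,R)=13/2, d(FX,U)=11/2
step 3: merge (R,U) at d=1, Q=-43; branch lengths R→2, U→-1; new cluster RU
  updated: d(EW,RU)=19/2, d(FX,RU)=11/2, d(G,RU)=11/2
step 4: merge (EW,G) at d=11, Q=-141/4; branch lengths EW→113/16, G→63/16; new cluster EGW
  updated: d(EGW,FX)=37/8, d(EGW,RU)=2
step 5: merge (EGW,FX) at d=37/8, Q=-97/8; branch lengths EGW→9/16, FX→65/16; new cluster EFGWX
  updated: d(EFGWX,RU)=23/16
step 6: merge (EFGWX,RU) at d=23/16; branch lengths EFGWX→23/32, RU→23/32; new cluster EFGRUWX
final tree: ((((E:23/10,W:-13/10):113/16,G:63/16):9/16,(F:1/16,X:63/16):65/16):23/32,(R:2,U:-1):23/32)
total length: 369/16

113/16,63/16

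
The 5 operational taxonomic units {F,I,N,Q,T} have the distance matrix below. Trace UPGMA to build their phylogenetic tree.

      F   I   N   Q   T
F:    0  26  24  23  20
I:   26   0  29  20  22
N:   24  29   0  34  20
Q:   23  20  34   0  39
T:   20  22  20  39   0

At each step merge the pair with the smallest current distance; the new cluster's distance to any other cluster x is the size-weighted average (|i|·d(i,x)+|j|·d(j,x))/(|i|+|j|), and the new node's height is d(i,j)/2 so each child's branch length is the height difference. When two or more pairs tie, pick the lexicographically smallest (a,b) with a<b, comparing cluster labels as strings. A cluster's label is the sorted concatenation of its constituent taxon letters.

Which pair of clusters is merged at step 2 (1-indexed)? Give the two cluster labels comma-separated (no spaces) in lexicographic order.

I,Q

iteration 1: select F,T (d=20); attach at lengths (10, 10); label the merged cluster FT
  updated: d(FT,I)=24, d(FT,N)=22, d(FT,Q)=31
iteration 2: select I,Q (d=20); attach at lengths (10, 10); label the merged cluster IQ
  updated: d(FT,IQ)=55/2, d(IQ,N)=63/2
iteration 3: select FT,N (d=22); attach at lengths (1, 11); label the merged cluster FNT
  updated: d(FNT,IQ)=173/6
iteration 4: select FNT,IQ (d=173/6); attach at lengths (41/12, 53/12); label the merged cluster FINQT
final tree: (((F:10,T:10):1,N:11):41/12,(I:10,Q:10):53/12)
total length: 359/6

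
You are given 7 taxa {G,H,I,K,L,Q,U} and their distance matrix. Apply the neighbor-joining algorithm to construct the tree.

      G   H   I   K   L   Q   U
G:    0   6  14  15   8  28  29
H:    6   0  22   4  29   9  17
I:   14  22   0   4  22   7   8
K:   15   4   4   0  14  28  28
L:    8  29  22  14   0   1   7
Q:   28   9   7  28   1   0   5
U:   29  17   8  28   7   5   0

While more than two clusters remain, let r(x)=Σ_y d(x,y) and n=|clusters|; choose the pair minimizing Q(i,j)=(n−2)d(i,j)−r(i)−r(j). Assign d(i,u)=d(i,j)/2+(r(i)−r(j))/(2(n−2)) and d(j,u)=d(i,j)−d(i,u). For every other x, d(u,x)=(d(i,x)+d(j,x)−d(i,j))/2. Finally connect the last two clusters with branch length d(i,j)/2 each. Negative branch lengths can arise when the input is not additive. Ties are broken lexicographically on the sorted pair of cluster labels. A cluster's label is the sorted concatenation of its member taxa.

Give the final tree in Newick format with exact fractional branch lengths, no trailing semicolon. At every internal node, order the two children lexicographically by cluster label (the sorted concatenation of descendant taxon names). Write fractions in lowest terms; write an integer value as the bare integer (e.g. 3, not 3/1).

(((((G:91/16,(H:7/5,K:13/5):45/16):143/24,I:55/24):113/16,U:49/16):39/16,L:29/16):-13/32,Q:-13/32)

step 1: merge (H,K) at d=4, Q=-160; branch lengths H→7/5, K→13/5; new cluster HK
  updated: d(G,HK)=17/2, d(HK,I)=11, d(HK,L)=39/2, d(HK,Q)=33/2, d(HK,U)=41/2
step 2: merge (G,HK) at d=17/2, Q=-259/2; branch lengths G→91/16, HK→45/16; new cluster GHK
  updated: d(GHK,I)=33/4, d(GHK,L)=19/2, d(GHK,Q)=18, d(GHK,U)=41/2
step 3: merge (GHK,I) at d=33/4, Q=-307/4; branch lengths GHK→143/24, I→55/24; new cluster GHIK
  updated: d(GHIK,L)=93/8, d(GHIK,Q)=67/8, d(GHIK,U)=81/8
step 4: merge (GHIK,U) at d=81/8, Q=-32; branch lengths GHIK→113/16, U→49/16; new cluster GHIKU
  updated: d(GHIKU,L)=17/4, d(GHIKU,Q)=13/8
step 5: merge (GHIKU,L) at d=17/4, Q=-55/8; branch lengths GHIKU→39/16, L→29/16; new cluster GHIKLU
  updated: d(GHIKLU,Q)=-13/16
step 6: merge (GHIKLU,Q) at d=-13/16; branch lengths GHIKLU→-13/32, Q→-13/32; new cluster GHIKLQU
final tree: (((((G:91/16,(H:7/5,K:13/5):45/16):143/24,I:55/24):113/16,U:49/16):39/16,L:29/16):-13/32,Q:-13/32)
total length: 549/16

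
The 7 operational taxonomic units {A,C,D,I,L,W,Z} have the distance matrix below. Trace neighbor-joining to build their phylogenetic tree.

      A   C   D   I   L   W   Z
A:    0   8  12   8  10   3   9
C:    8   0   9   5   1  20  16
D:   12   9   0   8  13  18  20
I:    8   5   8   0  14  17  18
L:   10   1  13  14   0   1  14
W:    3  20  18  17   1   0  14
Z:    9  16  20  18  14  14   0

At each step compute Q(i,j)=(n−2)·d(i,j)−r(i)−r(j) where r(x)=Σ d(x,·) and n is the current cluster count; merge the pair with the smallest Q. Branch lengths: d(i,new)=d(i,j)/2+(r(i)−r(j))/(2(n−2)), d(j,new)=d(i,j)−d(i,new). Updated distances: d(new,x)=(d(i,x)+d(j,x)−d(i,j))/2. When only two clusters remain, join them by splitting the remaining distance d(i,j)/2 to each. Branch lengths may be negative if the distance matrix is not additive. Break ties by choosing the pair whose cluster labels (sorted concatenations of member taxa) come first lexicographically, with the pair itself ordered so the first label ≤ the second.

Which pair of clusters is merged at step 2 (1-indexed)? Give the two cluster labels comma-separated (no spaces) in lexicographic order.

iteration 1: select L,W (d=1, Q=-121); attach at lengths (-3/2, 5/2); label the merged cluster LW
  updated: d(A,LW)=6, d(C,LW)=10, d(D,LW)=15, d(I,LW)=15, d(LW,Z)=27/2
iteration 2: select D,I (d=8, Q=-86); attach at lengths (21/4, 11/4); label the merged cluster DI
  updated: d(A,DI)=6, d(C,DI)=3, d(DI,LW)=11, d(DI,Z)=15
iteration 3: select C,DI (d=3, Q=-63); attach at lengths (11/6, 7/6); label the merged cluster CDI
  updated: d(A,CDI)=11/2, d(CDI,LW)=9, d(CDI,Z)=14
iteration 4: select A,Z (d=9, Q=-39); attach at lengths (1/2, 17/2); label the merged cluster AZ
  updated: d(AZ,CDI)=21/4, d(AZ,LW)=21/4
iteration 5: select AZ,CDI (d=21/4, Q=-39/2); attach at lengths (3/4, 9/2); label the merged cluster ACDIZ
  updated: d(ACDIZ,LW)=9/2
iteration 6: select ACDIZ,LW (d=9/2); attach at lengths (9/4, 9/4); label the merged cluster ACDILWZ
final tree: (((A:1/2,Z:17/2):3/4,(C:11/6,(D:21/4,I:11/4):7/6):9/2):9/4,(L:-3/2,W:5/2):9/4)
total length: 123/4

D,I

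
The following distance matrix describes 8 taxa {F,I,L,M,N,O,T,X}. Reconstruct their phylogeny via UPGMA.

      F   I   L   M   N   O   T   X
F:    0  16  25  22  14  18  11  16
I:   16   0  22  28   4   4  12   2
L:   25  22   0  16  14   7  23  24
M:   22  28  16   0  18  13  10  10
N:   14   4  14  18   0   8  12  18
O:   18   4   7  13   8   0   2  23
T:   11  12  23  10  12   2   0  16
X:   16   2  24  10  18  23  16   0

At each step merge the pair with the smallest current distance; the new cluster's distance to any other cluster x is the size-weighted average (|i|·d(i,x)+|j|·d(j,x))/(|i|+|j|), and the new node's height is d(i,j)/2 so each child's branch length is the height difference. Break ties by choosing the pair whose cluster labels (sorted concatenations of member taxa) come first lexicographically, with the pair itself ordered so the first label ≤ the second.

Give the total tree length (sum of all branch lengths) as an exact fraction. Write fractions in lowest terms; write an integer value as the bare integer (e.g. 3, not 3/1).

563/12

1. join I+X (d=2) ⇒ IX; edges |I|=1, |X|=1
  updated: d(F,IX)=16, d(IX,L)=23, d(IX,M)=19, d(IX,N)=11, d(IX,O)=27/2, d(IX,T)=14
2. join O+T (d=2) ⇒ OT; edges |O|=1, |T|=1
  updated: d(F,OT)=29/2, d(IX,OT)=55/4, d(L,OT)=15, d(M,OT)=23/2, d(N,OT)=10
3. join N+OT (d=10) ⇒ NOT; edges |N|=5, |OT|=4
  updated: d(F,NOT)=43/3, d(IX,NOT)=77/6, d(L,NOT)=44/3, d(M,NOT)=41/3
4. join IX+NOT (d=77/6) ⇒ INOTX; edges |IX|=65/12, |NOT|=17/12
  updated: d(F,INOTX)=15, d(INOTX,L)=18, d(INOTX,M)=79/5
5. join F+INOTX (d=15) ⇒ FINOTX; edges |F|=15/2, |INOTX|=13/12
  updated: d(FINOTX,L)=115/6, d(FINOTX,M)=101/6
6. join L+M (d=16) ⇒ LM; edges |L|=8, |M|=8
  updated: d(FINOTX,LM)=18
7. join FINOTX+LM (d=18) ⇒ FILMNOTX; edges |FINOTX|=3/2, |LM|=1
final tree: ((F:15/2,((I:1,X:1):65/12,(N:5,(O:1,T:1):4):17/12):13/12):3/2,(L:8,M:8):1)
total length: 563/12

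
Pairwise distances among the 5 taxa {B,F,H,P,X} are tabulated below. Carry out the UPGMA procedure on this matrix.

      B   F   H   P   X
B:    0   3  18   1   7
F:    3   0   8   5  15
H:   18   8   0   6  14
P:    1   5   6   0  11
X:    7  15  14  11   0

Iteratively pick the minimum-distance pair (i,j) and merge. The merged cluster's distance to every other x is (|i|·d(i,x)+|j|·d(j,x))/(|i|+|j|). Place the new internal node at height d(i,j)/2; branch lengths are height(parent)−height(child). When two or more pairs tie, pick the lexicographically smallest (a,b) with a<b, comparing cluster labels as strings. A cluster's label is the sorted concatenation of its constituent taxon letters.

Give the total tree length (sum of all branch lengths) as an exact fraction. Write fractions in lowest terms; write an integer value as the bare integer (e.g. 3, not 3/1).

235/12

step 1: merge (B,P) at d=1; branch lengths B→1/2, P→1/2; new cluster BP
  updated: d(BP,F)=4, d(BP,H)=12, d(BP,X)=9
step 2: merge (BP,F) at d=4; branch lengths BP→3/2, F→2; new cluster BFP
  updated: d(BFP,H)=32/3, d(BFP,X)=11
step 3: merge (BFP,H) at d=32/3; branch lengths BFP→10/3, H→16/3; new cluster BFHP
  updated: d(BFHP,X)=47/4
step 4: merge (BFHP,X) at d=47/4; branch lengths BFHP→13/24, X→47/8; new cluster BFHPX
final tree: ((((B:1/2,P:1/2):3/2,F:2):10/3,H:16/3):13/24,X:47/8)
total length: 235/12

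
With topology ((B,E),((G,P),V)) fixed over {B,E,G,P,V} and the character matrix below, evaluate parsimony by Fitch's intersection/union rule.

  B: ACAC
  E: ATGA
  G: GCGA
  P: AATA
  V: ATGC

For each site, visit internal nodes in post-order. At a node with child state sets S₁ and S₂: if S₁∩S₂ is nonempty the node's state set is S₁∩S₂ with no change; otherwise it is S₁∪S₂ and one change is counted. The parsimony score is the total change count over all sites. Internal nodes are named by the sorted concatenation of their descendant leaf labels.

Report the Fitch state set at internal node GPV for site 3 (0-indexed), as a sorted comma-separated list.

[col 0] BE: children B:{A}, E:{A} ∩→ {A}; cost 0
[col 0] GP: children G:{G}, P:{A} ∪→ {A,G}; cost 1
[col 0] GPV: children GP:{A,G}, V:{A} ∩→ {A}; cost 0
[col 0] BEGPV: children BE:{A}, GPV:{A} ∩→ {A}; cost 0
[col 1] BE: children B:{C}, E:{T} ∪→ {C,T}; cost 1
[col 1] GP: children G:{C}, P:{A} ∪→ {A,C}; cost 1
[col 1] GPV: children GP:{A,C}, V:{T} ∪→ {A,C,T}; cost 1
[col 1] BEGPV: children BE:{C,T}, GPV:{A,C,T} ∩→ {C,T}; cost 0
[col 2] BE: children B:{A}, E:{G} ∪→ {A,G}; cost 1
[col 2] GP: children G:{G}, P:{T} ∪→ {G,T}; cost 1
[col 2] GPV: children GP:{G,T}, V:{G} ∩→ {G}; cost 0
[col 2] BEGPV: children BE:{A,G}, GPV:{G} ∩→ {G}; cost 0
[col 3] BE: children B:{C}, E:{A} ∪→ {A,C}; cost 1
[col 3] GP: children G:{A}, P:{A} ∩→ {A}; cost 0
[col 3] GPV: children GP:{A}, V:{C} ∪→ {A,C}; cost 1
[col 3] BEGPV: children BE:{A,C}, GPV:{A,C} ∩→ {A,C}; cost 0
per-site changes: [1, 3, 2, 2]; total = 8

A,C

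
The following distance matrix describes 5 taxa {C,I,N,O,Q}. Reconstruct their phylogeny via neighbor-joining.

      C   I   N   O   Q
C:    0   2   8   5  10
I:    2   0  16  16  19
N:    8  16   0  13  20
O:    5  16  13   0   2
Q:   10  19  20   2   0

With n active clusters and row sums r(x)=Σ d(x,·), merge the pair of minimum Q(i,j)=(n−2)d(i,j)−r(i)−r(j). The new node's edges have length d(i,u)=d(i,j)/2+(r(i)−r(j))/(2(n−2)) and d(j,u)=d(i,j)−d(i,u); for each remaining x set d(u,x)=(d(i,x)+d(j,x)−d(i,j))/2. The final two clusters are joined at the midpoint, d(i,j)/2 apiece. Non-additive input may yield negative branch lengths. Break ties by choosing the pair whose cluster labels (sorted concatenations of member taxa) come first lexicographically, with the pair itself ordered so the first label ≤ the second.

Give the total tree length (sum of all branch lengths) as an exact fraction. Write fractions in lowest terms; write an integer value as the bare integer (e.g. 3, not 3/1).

step 1: merge (O,Q) at d=2, Q=-81; branch lengths O→-3/2, Q→7/2; new cluster OQ
  updated: d(C,OQ)=13/2, d(I,OQ)=33/2, d(N,OQ)=31/2
step 2: merge (C,I) at d=2, Q=-47; branch lengths C→-7/2, I→11/2; new cluster CI
  updated: d(CI,N)=11, d(CI,OQ)=21/2
step 3: merge (CI,N) at d=11, Q=-37; branch lengths CI→3, N→8; new cluster CIN
  updated: d(CIN,OQ)=15/2
step 4: merge (CIN,OQ) at d=15/2; branch lengths CIN→15/4, OQ→15/4; new cluster CINOQ
final tree: (((C:-7/2,I:11/2):3,N:8):15/4,(O:-3/2,Q:7/2):15/4)
total length: 45/2

45/2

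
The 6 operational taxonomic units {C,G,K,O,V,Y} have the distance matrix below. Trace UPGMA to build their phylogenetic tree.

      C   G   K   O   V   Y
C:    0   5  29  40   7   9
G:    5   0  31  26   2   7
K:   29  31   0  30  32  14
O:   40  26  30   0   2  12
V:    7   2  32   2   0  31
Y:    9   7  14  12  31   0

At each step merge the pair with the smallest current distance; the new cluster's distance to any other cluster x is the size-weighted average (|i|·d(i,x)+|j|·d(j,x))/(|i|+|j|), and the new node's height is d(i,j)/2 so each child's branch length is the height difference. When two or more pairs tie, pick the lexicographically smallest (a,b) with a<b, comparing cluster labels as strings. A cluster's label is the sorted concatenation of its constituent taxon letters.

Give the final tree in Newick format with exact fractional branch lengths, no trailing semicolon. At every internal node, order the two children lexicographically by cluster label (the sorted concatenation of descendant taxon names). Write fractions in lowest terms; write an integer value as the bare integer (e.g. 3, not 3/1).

(((C:3,(G:1,V:1):2):79/12,(O:6,Y:6):43/12):241/60,K:68/5)

iteration 1: select G,V (d=2); attach at lengths (1, 1); label the merged cluster GV
  updated: d(C,GV)=6, d(GV,K)=63/2, d(GV,O)=14, d(GV,Y)=19
iteration 2: select C,GV (d=6); attach at lengths (3, 2); label the merged cluster CGV
  updated: d(CGV,K)=92/3, d(CGV,O)=68/3, d(CGV,Y)=47/3
iteration 3: select O,Y (d=12); attach at lengths (6, 6); label the merged cluster OY
  updated: d(CGV,OY)=115/6, d(K,OY)=22
iteration 4: select CGV,OY (d=115/6); attach at lengths (79/12, 43/12); label the merged cluster CGOVY
  updated: d(CGOVY,K)=136/5
iteration 5: select CGOVY,K (d=136/5); attach at lengths (241/60, 68/5); label the merged cluster CGKOVY
final tree: (((C:3,(G:1,V:1):2):79/12,(O:6,Y:6):43/12):241/60,K:68/5)
total length: 2807/60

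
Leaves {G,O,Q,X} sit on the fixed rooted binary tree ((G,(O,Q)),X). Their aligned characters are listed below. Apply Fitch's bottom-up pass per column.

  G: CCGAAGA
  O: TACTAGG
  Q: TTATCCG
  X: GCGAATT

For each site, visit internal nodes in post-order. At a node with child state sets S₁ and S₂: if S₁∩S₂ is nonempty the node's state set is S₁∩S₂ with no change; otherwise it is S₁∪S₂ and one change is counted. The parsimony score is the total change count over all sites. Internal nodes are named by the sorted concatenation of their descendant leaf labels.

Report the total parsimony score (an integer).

[col 0] OQ: children O:{T}, Q:{T} ∩→ {T}; cost 0
[col 0] GOQ: children G:{C}, OQ:{T} ∪→ {C,T}; cost 1
[col 0] GOQX: children GOQ:{C,T}, X:{G} ∪→ {C,G,T}; cost 1
[col 1] OQ: children O:{A}, Q:{T} ∪→ {A,T}; cost 1
[col 1] GOQ: children G:{C}, OQ:{A,T} ∪→ {A,C,T}; cost 1
[col 1] GOQX: children GOQ:{A,C,T}, X:{C} ∩→ {C}; cost 0
[col 2] OQ: children O:{C}, Q:{A} ∪→ {A,C}; cost 1
[col 2] GOQ: children G:{G}, OQ:{A,C} ∪→ {A,C,G}; cost 1
[col 2] GOQX: children GOQ:{A,C,G}, X:{G} ∩→ {G}; cost 0
[col 3] OQ: children O:{T}, Q:{T} ∩→ {T}; cost 0
[col 3] GOQ: children G:{A}, OQ:{T} ∪→ {A,T}; cost 1
[col 3] GOQX: children GOQ:{A,T}, X:{A} ∩→ {A}; cost 0
[col 4] OQ: children O:{A}, Q:{C} ∪→ {A,C}; cost 1
[col 4] GOQ: children G:{A}, OQ:{A,C} ∩→ {A}; cost 0
[col 4] GOQX: children GOQ:{A}, X:{A} ∩→ {A}; cost 0
[col 5] OQ: children O:{G}, Q:{C} ∪→ {C,G}; cost 1
[col 5] GOQ: children G:{G}, OQ:{C,G} ∩→ {G}; cost 0
[col 5] GOQX: children GOQ:{G}, X:{T} ∪→ {G,T}; cost 1
[col 6] OQ: children O:{G}, Q:{G} ∩→ {G}; cost 0
[col 6] GOQ: children G:{A}, OQ:{G} ∪→ {A,G}; cost 1
[col 6] GOQX: children GOQ:{A,G}, X:{T} ∪→ {A,G,T}; cost 1
per-site changes: [2, 2, 2, 1, 1, 2, 2]; total = 12

12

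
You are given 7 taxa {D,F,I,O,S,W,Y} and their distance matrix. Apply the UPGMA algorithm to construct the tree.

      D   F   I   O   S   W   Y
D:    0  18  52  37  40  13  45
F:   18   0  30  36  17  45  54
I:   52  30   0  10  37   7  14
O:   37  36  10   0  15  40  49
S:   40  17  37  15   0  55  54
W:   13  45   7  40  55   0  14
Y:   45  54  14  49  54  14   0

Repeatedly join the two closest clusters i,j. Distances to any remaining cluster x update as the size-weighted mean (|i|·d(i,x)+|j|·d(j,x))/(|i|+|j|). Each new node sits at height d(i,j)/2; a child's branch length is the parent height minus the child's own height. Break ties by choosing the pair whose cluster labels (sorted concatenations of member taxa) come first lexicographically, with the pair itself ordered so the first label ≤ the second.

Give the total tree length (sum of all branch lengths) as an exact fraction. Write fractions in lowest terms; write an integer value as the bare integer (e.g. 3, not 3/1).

1003/12

1. join I+W (d=7) ⇒ IW; edges |I|=7/2, |W|=7/2
  updated: d(D,IW)=65/2, d(F,IW)=75/2, d(IW,O)=25, d(IW,S)=46, d(IW,Y)=14
2. join IW+Y (d=14) ⇒ IWY; edges |IW|=7/2, |Y|=7
  updated: d(D,IWY)=110/3, d(F,IWY)=43, d(IWY,O)=33, d(IWY,S)=146/3
3. join O+S (d=15) ⇒ OS; edges |O|=15/2, |S|=15/2
  updated: d(D,OS)=77/2, d(F,OS)=53/2, d(IWY,OS)=245/6
4. join D+F (d=18) ⇒ DF; edges |D|=9, |F|=9
  updated: d(DF,IWY)=239/6, d(DF,OS)=65/2
5. join DF+OS (d=65/2) ⇒ DFOS; edges |DF|=29/4, |OS|=35/4
  updated: d(DFOS,IWY)=121/3
6. join DFOS+IWY (d=121/3) ⇒ DFIOSWY; edges |DFOS|=47/12, |IWY|=79/6
final tree: (((D:9,F:9):29/4,(O:15/2,S:15/2):35/4):47/12,((I:7/2,W:7/2):7/2,Y:7):79/6)
total length: 1003/12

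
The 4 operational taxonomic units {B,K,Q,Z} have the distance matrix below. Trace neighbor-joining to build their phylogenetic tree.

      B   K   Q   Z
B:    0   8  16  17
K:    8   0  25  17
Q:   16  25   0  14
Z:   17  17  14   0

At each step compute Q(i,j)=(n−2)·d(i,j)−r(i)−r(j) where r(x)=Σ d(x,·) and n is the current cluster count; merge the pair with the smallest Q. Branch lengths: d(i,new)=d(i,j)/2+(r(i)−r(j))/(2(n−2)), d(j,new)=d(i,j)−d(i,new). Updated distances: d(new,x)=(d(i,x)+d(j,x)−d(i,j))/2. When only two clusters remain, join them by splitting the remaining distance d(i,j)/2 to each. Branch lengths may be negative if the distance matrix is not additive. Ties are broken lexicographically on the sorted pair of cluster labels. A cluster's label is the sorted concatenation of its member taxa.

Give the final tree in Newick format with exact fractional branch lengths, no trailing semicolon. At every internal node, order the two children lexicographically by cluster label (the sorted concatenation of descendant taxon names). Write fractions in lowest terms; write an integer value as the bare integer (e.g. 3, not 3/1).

(((B:7/4,K:25/4):31/4,Q:35/4):21/8,Z:21/8)

step 1: merge (B,K) at d=8, Q=-75; branch lengths B→7/4, K→25/4; new cluster BK
  updated: d(BK,Q)=33/2, d(BK,Z)=13
step 2: merge (BK,Q) at d=33/2, Q=-87/2; branch lengths BK→31/4, Q→35/4; new cluster BKQ
  updated: d(BKQ,Z)=21/4
step 3: merge (BKQ,Z) at d=21/4; branch lengths BKQ→21/8, Z→21/8; new cluster BKQZ
final tree: (((B:7/4,K:25/4):31/4,Q:35/4):21/8,Z:21/8)
total length: 119/4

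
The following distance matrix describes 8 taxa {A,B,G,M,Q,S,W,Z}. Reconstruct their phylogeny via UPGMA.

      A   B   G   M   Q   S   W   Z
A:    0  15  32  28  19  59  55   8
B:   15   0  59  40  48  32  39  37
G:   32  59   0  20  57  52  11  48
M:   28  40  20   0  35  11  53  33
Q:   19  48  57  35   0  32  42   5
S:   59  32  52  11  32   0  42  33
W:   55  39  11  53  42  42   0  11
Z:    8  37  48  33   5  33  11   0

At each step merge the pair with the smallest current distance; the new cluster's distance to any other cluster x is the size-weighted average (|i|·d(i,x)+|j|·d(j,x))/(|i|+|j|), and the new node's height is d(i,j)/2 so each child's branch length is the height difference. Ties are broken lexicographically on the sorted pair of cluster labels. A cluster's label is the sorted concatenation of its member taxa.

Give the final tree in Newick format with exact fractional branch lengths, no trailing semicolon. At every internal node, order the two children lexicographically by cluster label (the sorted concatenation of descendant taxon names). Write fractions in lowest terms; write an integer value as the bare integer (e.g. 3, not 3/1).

1. join Q+Z (d=5) ⇒ QZ; edges |Q|=5/2, |Z|=5/2
  updated: d(A,QZ)=27/2, d(B,QZ)=85/2, d(G,QZ)=105/2, d(M,QZ)=34, d(QZ,S)=65/2, d(QZ,W)=53/2
2. join G+W (d=11) ⇒ GW; edges |G|=11/2, |W|=11/2
  updated: d(A,GW)=87/2, d(B,GW)=49, d(GW,M)=73/2, d(GW,QZ)=79/2, d(GW,S)=47
3. join M+S (d=11) ⇒ MS; edges |M|=11/2, |S|=11/2
  updated: d(A,MS)=87/2, d(B,MS)=36, d(GW,MS)=167/4, d(MS,QZ)=133/4
4. join A+QZ (d=27/2) ⇒ AQZ; edges |A|=27/4, |QZ|=17/4
  updated: d(AQZ,B)=100/3, d(AQZ,GW)=245/6, d(AQZ,MS)=110/3
5. join AQZ+B (d=100/3) ⇒ ABQZ; edges |AQZ|=119/12, |B|=50/3
  updated: d(ABQZ,GW)=343/8, d(ABQZ,MS)=73/2
6. join ABQZ+MS (d=73/2) ⇒ ABMQSZ; edges |ABQZ|=19/12, |MS|=51/4
  updated: d(ABMQSZ,GW)=85/2
7. join ABMQSZ+GW (d=85/2) ⇒ ABGMQSWZ; edges |ABMQSZ|=3, |GW|=63/4
final tree: ((((A:27/4,(Q:5/2,Z:5/2):17/4):119/12,B:50/3):19/12,(M:11/2,S:11/2):51/4):3,(G:11/2,W:11/2):63/4)
total length: 293/3

((((A:27/4,(Q:5/2,Z:5/2):17/4):119/12,B:50/3):19/12,(M:11/2,S:11/2):51/4):3,(G:11/2,W:11/2):63/4)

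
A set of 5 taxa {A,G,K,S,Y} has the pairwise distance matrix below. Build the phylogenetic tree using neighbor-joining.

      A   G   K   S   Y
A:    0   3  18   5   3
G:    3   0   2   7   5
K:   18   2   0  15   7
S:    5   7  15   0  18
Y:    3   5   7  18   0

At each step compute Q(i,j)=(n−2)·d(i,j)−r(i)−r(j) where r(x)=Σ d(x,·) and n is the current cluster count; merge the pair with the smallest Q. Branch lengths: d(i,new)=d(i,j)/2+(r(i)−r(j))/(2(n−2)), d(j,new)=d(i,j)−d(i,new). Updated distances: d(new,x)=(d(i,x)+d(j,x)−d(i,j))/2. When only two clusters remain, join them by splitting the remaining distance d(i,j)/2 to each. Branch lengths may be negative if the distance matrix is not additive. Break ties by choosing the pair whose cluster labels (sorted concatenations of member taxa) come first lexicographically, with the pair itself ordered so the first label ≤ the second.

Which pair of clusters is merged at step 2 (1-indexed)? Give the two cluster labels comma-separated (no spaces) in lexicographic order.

step 1: merge (A,S) at d=5, Q=-59; branch lengths A→-1/6, S→31/6; new cluster AS
  updated: d(AS,G)=5/2, d(AS,K)=14, d(AS,Y)=8
step 2: merge (AS,G) at d=5/2, Q=-29; branch lengths AS→5, G→-5/2; new cluster AGS
  updated: d(AGS,K)=27/4, d(AGS,Y)=21/4
step 3: merge (AGS,K) at d=27/4, Q=-19; branch lengths AGS→5/2, K→17/4; new cluster AGKS
  updated: d(AGKS,Y)=11/4
step 4: merge (AGKS,Y) at d=11/4; branch lengths AGKS→11/8, Y→11/8; new cluster AGKSY
final tree: ((((A:-1/6,S:31/6):5,G:-5/2):5/2,K:17/4):11/8,Y:11/8)
total length: 17

AS,G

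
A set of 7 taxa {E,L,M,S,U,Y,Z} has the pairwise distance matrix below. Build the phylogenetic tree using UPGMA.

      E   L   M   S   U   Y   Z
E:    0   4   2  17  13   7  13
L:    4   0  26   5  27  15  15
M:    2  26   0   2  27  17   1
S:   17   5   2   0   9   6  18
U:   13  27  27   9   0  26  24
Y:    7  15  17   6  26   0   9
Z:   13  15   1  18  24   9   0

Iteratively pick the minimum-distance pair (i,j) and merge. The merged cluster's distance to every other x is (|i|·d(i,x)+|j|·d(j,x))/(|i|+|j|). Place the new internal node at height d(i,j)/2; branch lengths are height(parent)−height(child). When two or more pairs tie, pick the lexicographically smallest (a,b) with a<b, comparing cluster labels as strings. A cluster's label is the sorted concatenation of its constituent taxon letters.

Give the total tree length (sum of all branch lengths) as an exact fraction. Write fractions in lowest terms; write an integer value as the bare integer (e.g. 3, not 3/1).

307/8

iteration 1: select M,Z (d=1); attach at lengths (1/2, 1/2); label the merged cluster MZ
  updated: d(E,MZ)=15/2, d(L,MZ)=41/2, d(MZ,S)=10, d(MZ,U)=51/2, d(MZ,Y)=13
iteration 2: select E,L (d=4); attach at lengths (2, 2); label the merged cluster EL
  updated: d(EL,MZ)=14, d(EL,S)=11, d(EL,U)=20, d(EL,Y)=11
iteration 3: select S,Y (d=6); attach at lengths (3, 3); label the merged cluster SY
  updated: d(EL,SY)=11, d(MZ,SY)=23/2, d(SY,U)=35/2
iteration 4: select EL,SY (d=11); attach at lengths (7/2, 5/2); label the merged cluster ELSY
  updated: d(ELSY,MZ)=51/4, d(ELSY,U)=75/4
iteration 5: select ELSY,MZ (d=51/4); attach at lengths (7/8, 47/8); label the merged cluster ELMSYZ
  updated: d(ELMSYZ,U)=21
iteration 6: select ELMSYZ,U (d=21); attach at lengths (33/8, 21/2); label the merged cluster ELMSUYZ
final tree: ((((E:2,L:2):7/2,(S:3,Y:3):5/2):7/8,(M:1/2,Z:1/2):47/8):33/8,U:21/2)
total length: 307/8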